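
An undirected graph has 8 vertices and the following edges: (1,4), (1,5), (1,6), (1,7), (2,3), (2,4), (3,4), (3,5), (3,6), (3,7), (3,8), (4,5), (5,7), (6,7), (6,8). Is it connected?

Step 1: Build adjacency list from edges:
  1: 4, 5, 6, 7
  2: 3, 4
  3: 2, 4, 5, 6, 7, 8
  4: 1, 2, 3, 5
  5: 1, 3, 4, 7
  6: 1, 3, 7, 8
  7: 1, 3, 5, 6
  8: 3, 6

Step 2: Run BFS/DFS from vertex 1:
  Visited: {1, 4, 5, 6, 7, 2, 3, 8}
  Reached 8 of 8 vertices

Step 3: All 8 vertices reached from vertex 1, so the graph is connected.
Answer: Yes, the graph is connected.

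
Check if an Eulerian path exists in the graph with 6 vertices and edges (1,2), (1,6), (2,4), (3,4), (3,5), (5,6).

Step 1: Find the degree of each vertex:
  deg(1) = 2
  deg(2) = 2
  deg(3) = 2
  deg(4) = 2
  deg(5) = 2
  deg(6) = 2

Step 2: Count vertices with odd degree:
  All vertices have even degree (0 odd-degree vertices)

Step 3: Apply Euler's theorem:
  - Eulerian circuit exists iff graph is connected and all vertices have even degree
  - Eulerian path exists iff graph is connected and has 0 or 2 odd-degree vertices

Graph is connected with 0 odd-degree vertices.
Both Eulerian circuit and Eulerian path exist.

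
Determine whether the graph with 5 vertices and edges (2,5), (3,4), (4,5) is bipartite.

Step 1: Attempt 2-coloring using BFS:
  Start at vertex 1, assign color 0
  Start new component at vertex 2, assign color 0
  Color vertex 5 with color 1 (neighbor of 2)
  Color vertex 4 with color 0 (neighbor of 5)
  Color vertex 3 with color 1 (neighbor of 4)

Step 2: 2-coloring succeeded. No conflicts found.
  Set A (color 0): {1, 2, 4}
  Set B (color 1): {3, 5}

The graph is bipartite with partition {1, 2, 4}, {3, 5}.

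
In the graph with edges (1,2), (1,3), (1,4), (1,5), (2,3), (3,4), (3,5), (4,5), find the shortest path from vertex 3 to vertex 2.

Step 1: Build adjacency list:
  1: 2, 3, 4, 5
  2: 1, 3
  3: 1, 2, 4, 5
  4: 1, 3, 5
  5: 1, 3, 4

Step 2: BFS from vertex 3 to find shortest path to 2:
  vertex 1 reached at distance 1
  vertex 2 reached at distance 1

Step 3: Shortest path: 3 -> 2
Path length: 1 edge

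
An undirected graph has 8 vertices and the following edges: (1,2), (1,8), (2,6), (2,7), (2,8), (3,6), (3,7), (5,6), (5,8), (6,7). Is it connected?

Step 1: Build adjacency list from edges:
  1: 2, 8
  2: 1, 6, 7, 8
  3: 6, 7
  4: (none)
  5: 6, 8
  6: 2, 3, 5, 7
  7: 2, 3, 6
  8: 1, 2, 5

Step 2: Run BFS/DFS from vertex 1:
  Visited: {1, 2, 8, 6, 7, 5, 3}
  Reached 7 of 8 vertices

Step 3: Only 7 of 8 vertices reached. Graph is disconnected.
Connected components: {1, 2, 3, 5, 6, 7, 8}, {4}
Answer: No, the graph is not connected (2 components).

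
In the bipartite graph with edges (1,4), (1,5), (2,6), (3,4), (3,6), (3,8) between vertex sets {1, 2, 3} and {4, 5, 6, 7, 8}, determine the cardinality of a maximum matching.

Step 1: List the neighbors of each left vertex:
  1: 4, 5
  2: 6
  3: 4, 6, 8

Step 2: Greedily match left vertices, then look for augmenting paths:
  Match 1 -- 4
  Match 2 -- 6
  Match 3 -- 8
  No augmenting path remains.

Step 3: Verify this is maximum:
  Matching size 3 = min(|L|, |R|) = min(3, 5), which is an upper bound, so this matching is maximum.

Maximum matching: {(1,4), (2,6), (3,8)}
Size: 3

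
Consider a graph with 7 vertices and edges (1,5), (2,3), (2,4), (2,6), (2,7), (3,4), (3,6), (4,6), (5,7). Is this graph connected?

Step 1: Build adjacency list from edges:
  1: 5
  2: 3, 4, 6, 7
  3: 2, 4, 6
  4: 2, 3, 6
  5: 1, 7
  6: 2, 3, 4
  7: 2, 5

Step 2: Run BFS/DFS from vertex 1:
  Visited: {1, 5, 7, 2, 3, 4, 6}
  Reached 7 of 7 vertices

Step 3: All 7 vertices reached from vertex 1, so the graph is connected.
Answer: Yes, the graph is connected.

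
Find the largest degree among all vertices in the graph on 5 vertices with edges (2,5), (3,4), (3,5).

Step 1: Count edges incident to each vertex:
  deg(1) = 0 (neighbors: none)
  deg(2) = 1 (neighbors: 5)
  deg(3) = 2 (neighbors: 4, 5)
  deg(4) = 1 (neighbors: 3)
  deg(5) = 2 (neighbors: 2, 3)

Step 2: Find maximum:
  max(0, 1, 2, 1, 2) = 2 (vertex 3)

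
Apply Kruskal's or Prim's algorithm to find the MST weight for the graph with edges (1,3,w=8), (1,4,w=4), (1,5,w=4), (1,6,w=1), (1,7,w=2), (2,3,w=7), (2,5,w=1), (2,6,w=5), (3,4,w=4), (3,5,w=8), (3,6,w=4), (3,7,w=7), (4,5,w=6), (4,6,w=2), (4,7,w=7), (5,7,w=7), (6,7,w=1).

Apply Kruskal's algorithm (sort edges by weight, add if no cycle):

Sorted edges by weight:
  (1,6) w=1
  (2,5) w=1
  (6,7) w=1
  (1,7) w=2
  (4,6) w=2
  (1,4) w=4
  (1,5) w=4
  (3,4) w=4
  (3,6) w=4
  (2,6) w=5
  (4,5) w=6
  (2,3) w=7
  (3,7) w=7
  (4,7) w=7
  (5,7) w=7
  (1,3) w=8
  (3,5) w=8

Add edge (1,6) w=1 -- no cycle. Running total: 1
Add edge (2,5) w=1 -- no cycle. Running total: 2
Add edge (6,7) w=1 -- no cycle. Running total: 3
Skip edge (1,7) w=2 -- would create cycle
Add edge (4,6) w=2 -- no cycle. Running total: 5
Skip edge (1,4) w=4 -- would create cycle
Add edge (1,5) w=4 -- no cycle. Running total: 9
Add edge (3,4) w=4 -- no cycle. Running total: 13

MST edges: (1,6,w=1), (2,5,w=1), (6,7,w=1), (4,6,w=2), (1,5,w=4), (3,4,w=4)
Total MST weight: 1 + 1 + 1 + 2 + 4 + 4 = 13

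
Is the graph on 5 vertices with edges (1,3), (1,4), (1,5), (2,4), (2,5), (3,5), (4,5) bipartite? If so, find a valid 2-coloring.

Step 1: Attempt 2-coloring using BFS:
  Start at vertex 1, assign color 0
  Color vertex 3 with color 1 (neighbor of 1)
  Color vertex 4 with color 1 (neighbor of 1)
  Color vertex 5 with color 1 (neighbor of 1)

Step 2: Conflict found! Vertices 3 and 5 are adjacent but have the same color.
This means the graph contains an odd cycle.

The graph is NOT bipartite.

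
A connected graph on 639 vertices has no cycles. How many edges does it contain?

A tree on n vertices always has exactly n - 1 edges.
For n = 639: edges = 639 - 1 = 638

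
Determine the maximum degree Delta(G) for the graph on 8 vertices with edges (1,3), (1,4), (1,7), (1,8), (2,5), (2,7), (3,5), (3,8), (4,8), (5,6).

Step 1: Count edges incident to each vertex:
  deg(1) = 4 (neighbors: 3, 4, 7, 8)
  deg(2) = 2 (neighbors: 5, 7)
  deg(3) = 3 (neighbors: 1, 5, 8)
  deg(4) = 2 (neighbors: 1, 8)
  deg(5) = 3 (neighbors: 2, 3, 6)
  deg(6) = 1 (neighbors: 5)
  deg(7) = 2 (neighbors: 1, 2)
  deg(8) = 3 (neighbors: 1, 3, 4)

Step 2: Find maximum:
  max(4, 2, 3, 2, 3, 1, 2, 3) = 4 (vertex 1)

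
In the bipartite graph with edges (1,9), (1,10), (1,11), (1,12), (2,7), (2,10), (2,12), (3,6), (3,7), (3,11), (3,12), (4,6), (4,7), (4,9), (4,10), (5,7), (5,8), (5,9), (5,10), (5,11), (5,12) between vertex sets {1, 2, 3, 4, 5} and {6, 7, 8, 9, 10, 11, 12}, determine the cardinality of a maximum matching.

Step 1: List the neighbors of each left vertex:
  1: 9, 10, 11, 12
  2: 7, 10, 12
  3: 6, 7, 11, 12
  4: 6, 7, 9, 10
  5: 7, 8, 9, 10, 11, 12

Step 2: Greedily match left vertices, then look for augmenting paths:
  Match 1 -- 9
  Match 2 -- 7
  Match 3 -- 6
  Match 4 -- 10
  Match 5 -- 8
  No augmenting path remains.

Step 3: Verify this is maximum:
  Matching size 5 = min(|L|, |R|) = min(5, 7), which is an upper bound, so this matching is maximum.

Maximum matching: {(1,9), (2,7), (3,6), (4,10), (5,8)}
Size: 5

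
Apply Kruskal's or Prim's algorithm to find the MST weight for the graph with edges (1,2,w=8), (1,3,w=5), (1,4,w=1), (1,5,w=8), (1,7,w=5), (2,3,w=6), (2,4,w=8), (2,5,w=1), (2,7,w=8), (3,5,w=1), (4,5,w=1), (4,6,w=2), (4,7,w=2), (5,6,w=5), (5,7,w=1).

Apply Kruskal's algorithm (sort edges by weight, add if no cycle):

Sorted edges by weight:
  (1,4) w=1
  (2,5) w=1
  (3,5) w=1
  (4,5) w=1
  (5,7) w=1
  (4,6) w=2
  (4,7) w=2
  (1,3) w=5
  (1,7) w=5
  (5,6) w=5
  (2,3) w=6
  (1,5) w=8
  (1,2) w=8
  (2,7) w=8
  (2,4) w=8

Add edge (1,4) w=1 -- no cycle. Running total: 1
Add edge (2,5) w=1 -- no cycle. Running total: 2
Add edge (3,5) w=1 -- no cycle. Running total: 3
Add edge (4,5) w=1 -- no cycle. Running total: 4
Add edge (5,7) w=1 -- no cycle. Running total: 5
Add edge (4,6) w=2 -- no cycle. Running total: 7

MST edges: (1,4,w=1), (2,5,w=1), (3,5,w=1), (4,5,w=1), (5,7,w=1), (4,6,w=2)
Total MST weight: 1 + 1 + 1 + 1 + 1 + 2 = 7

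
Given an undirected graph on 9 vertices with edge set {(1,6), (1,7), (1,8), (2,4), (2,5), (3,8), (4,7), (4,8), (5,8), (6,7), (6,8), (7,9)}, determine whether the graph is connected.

Step 1: Build adjacency list from edges:
  1: 6, 7, 8
  2: 4, 5
  3: 8
  4: 2, 7, 8
  5: 2, 8
  6: 1, 7, 8
  7: 1, 4, 6, 9
  8: 1, 3, 4, 5, 6
  9: 7

Step 2: Run BFS/DFS from vertex 1:
  Visited: {1, 6, 7, 8, 4, 9, 3, 5, 2}
  Reached 9 of 9 vertices

Step 3: All 9 vertices reached from vertex 1, so the graph is connected.
Answer: Yes, the graph is connected.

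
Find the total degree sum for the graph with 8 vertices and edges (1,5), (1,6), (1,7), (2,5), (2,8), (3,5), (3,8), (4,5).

Step 1: Count edges incident to each vertex:
  deg(1) = 3 (neighbors: 5, 6, 7)
  deg(2) = 2 (neighbors: 5, 8)
  deg(3) = 2 (neighbors: 5, 8)
  deg(4) = 1 (neighbors: 5)
  deg(5) = 4 (neighbors: 1, 2, 3, 4)
  deg(6) = 1 (neighbors: 1)
  deg(7) = 1 (neighbors: 1)
  deg(8) = 2 (neighbors: 2, 3)

Step 2: Sum all degrees:
  3 + 2 + 2 + 1 + 4 + 1 + 1 + 2 = 16

Verification: sum of degrees = 2 * |E| = 2 * 8 = 16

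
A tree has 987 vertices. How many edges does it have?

A tree on n vertices always has exactly n - 1 edges.
For n = 987: edges = 987 - 1 = 986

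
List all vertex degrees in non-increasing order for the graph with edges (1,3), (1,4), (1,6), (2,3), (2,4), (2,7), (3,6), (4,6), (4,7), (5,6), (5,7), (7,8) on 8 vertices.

Step 1: Count edges incident to each vertex:
  deg(1) = 3 (neighbors: 3, 4, 6)
  deg(2) = 3 (neighbors: 3, 4, 7)
  deg(3) = 3 (neighbors: 1, 2, 6)
  deg(4) = 4 (neighbors: 1, 2, 6, 7)
  deg(5) = 2 (neighbors: 6, 7)
  deg(6) = 4 (neighbors: 1, 3, 4, 5)
  deg(7) = 4 (neighbors: 2, 4, 5, 8)
  deg(8) = 1 (neighbors: 7)

Step 2: Sort degrees in non-increasing order:
  Degrees: [3, 3, 3, 4, 2, 4, 4, 1] -> sorted: [4, 4, 4, 3, 3, 3, 2, 1]

Degree sequence: [4, 4, 4, 3, 3, 3, 2, 1]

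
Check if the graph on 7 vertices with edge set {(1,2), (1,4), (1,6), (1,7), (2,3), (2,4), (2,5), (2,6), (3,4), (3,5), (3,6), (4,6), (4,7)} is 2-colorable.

Step 1: Attempt 2-coloring using BFS:
  Start at vertex 1, assign color 0
  Color vertex 2 with color 1 (neighbor of 1)
  Color vertex 4 with color 1 (neighbor of 1)
  Color vertex 6 with color 1 (neighbor of 1)
  Color vertex 7 with color 1 (neighbor of 1)
  Color vertex 3 with color 0 (neighbor of 2)

Step 2: Conflict found! Vertices 2 and 4 are adjacent but have the same color.
This means the graph contains an odd cycle.

The graph is NOT bipartite.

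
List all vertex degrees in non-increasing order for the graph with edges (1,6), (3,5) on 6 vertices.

Step 1: Count edges incident to each vertex:
  deg(1) = 1 (neighbors: 6)
  deg(2) = 0 (neighbors: none)
  deg(3) = 1 (neighbors: 5)
  deg(4) = 0 (neighbors: none)
  deg(5) = 1 (neighbors: 3)
  deg(6) = 1 (neighbors: 1)

Step 2: Sort degrees in non-increasing order:
  Degrees: [1, 0, 1, 0, 1, 1] -> sorted: [1, 1, 1, 1, 0, 0]

Degree sequence: [1, 1, 1, 1, 0, 0]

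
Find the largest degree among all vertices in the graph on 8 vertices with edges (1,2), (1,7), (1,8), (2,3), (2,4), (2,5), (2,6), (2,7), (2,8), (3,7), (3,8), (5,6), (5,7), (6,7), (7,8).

Step 1: Count edges incident to each vertex:
  deg(1) = 3 (neighbors: 2, 7, 8)
  deg(2) = 7 (neighbors: 1, 3, 4, 5, 6, 7, 8)
  deg(3) = 3 (neighbors: 2, 7, 8)
  deg(4) = 1 (neighbors: 2)
  deg(5) = 3 (neighbors: 2, 6, 7)
  deg(6) = 3 (neighbors: 2, 5, 7)
  deg(7) = 6 (neighbors: 1, 2, 3, 5, 6, 8)
  deg(8) = 4 (neighbors: 1, 2, 3, 7)

Step 2: Find maximum:
  max(3, 7, 3, 1, 3, 3, 6, 4) = 7 (vertex 2)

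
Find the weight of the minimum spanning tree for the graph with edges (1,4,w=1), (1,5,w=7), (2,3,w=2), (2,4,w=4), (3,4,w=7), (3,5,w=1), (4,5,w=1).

Apply Kruskal's algorithm (sort edges by weight, add if no cycle):

Sorted edges by weight:
  (1,4) w=1
  (3,5) w=1
  (4,5) w=1
  (2,3) w=2
  (2,4) w=4
  (1,5) w=7
  (3,4) w=7

Add edge (1,4) w=1 -- no cycle. Running total: 1
Add edge (3,5) w=1 -- no cycle. Running total: 2
Add edge (4,5) w=1 -- no cycle. Running total: 3
Add edge (2,3) w=2 -- no cycle. Running total: 5

MST edges: (1,4,w=1), (3,5,w=1), (4,5,w=1), (2,3,w=2)
Total MST weight: 1 + 1 + 1 + 2 = 5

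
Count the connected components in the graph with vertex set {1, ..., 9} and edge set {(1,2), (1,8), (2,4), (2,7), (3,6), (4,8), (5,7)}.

Step 1: Build adjacency list from edges:
  1: 2, 8
  2: 1, 4, 7
  3: 6
  4: 2, 8
  5: 7
  6: 3
  7: 2, 5
  8: 1, 4
  9: (none)

Step 2: Run BFS/DFS from vertex 1:
  Visited: {1, 2, 8, 4, 7, 5}
  Reached 6 of 9 vertices

Step 3: Only 6 of 9 vertices reached. Graph is disconnected.
Connected components: {1, 2, 4, 5, 7, 8}, {3, 6}, {9}
Number of connected components: 3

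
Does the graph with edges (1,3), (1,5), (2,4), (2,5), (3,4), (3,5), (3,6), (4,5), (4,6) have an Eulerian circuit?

Step 1: Find the degree of each vertex:
  deg(1) = 2
  deg(2) = 2
  deg(3) = 4
  deg(4) = 4
  deg(5) = 4
  deg(6) = 2

Step 2: Count vertices with odd degree:
  All vertices have even degree (0 odd-degree vertices)

Step 3: Apply Euler's theorem:
  - Eulerian circuit exists iff graph is connected and all vertices have even degree
  - Eulerian path exists iff graph is connected and has 0 or 2 odd-degree vertices

Graph is connected with 0 odd-degree vertices.
Both Eulerian circuit and Eulerian path exist.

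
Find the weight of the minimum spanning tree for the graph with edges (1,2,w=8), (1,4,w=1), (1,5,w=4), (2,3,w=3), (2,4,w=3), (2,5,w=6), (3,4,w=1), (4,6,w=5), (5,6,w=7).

Apply Kruskal's algorithm (sort edges by weight, add if no cycle):

Sorted edges by weight:
  (1,4) w=1
  (3,4) w=1
  (2,3) w=3
  (2,4) w=3
  (1,5) w=4
  (4,6) w=5
  (2,5) w=6
  (5,6) w=7
  (1,2) w=8

Add edge (1,4) w=1 -- no cycle. Running total: 1
Add edge (3,4) w=1 -- no cycle. Running total: 2
Add edge (2,3) w=3 -- no cycle. Running total: 5
Skip edge (2,4) w=3 -- would create cycle
Add edge (1,5) w=4 -- no cycle. Running total: 9
Add edge (4,6) w=5 -- no cycle. Running total: 14

MST edges: (1,4,w=1), (3,4,w=1), (2,3,w=3), (1,5,w=4), (4,6,w=5)
Total MST weight: 1 + 1 + 3 + 4 + 5 = 14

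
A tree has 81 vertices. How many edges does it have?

A tree on n vertices always has exactly n - 1 edges.
For n = 81: edges = 81 - 1 = 80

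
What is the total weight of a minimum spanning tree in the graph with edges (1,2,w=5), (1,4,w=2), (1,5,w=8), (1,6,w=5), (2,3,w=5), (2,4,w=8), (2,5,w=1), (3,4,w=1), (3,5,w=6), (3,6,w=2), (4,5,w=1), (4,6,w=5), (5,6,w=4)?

Apply Kruskal's algorithm (sort edges by weight, add if no cycle):

Sorted edges by weight:
  (2,5) w=1
  (3,4) w=1
  (4,5) w=1
  (1,4) w=2
  (3,6) w=2
  (5,6) w=4
  (1,2) w=5
  (1,6) w=5
  (2,3) w=5
  (4,6) w=5
  (3,5) w=6
  (1,5) w=8
  (2,4) w=8

Add edge (2,5) w=1 -- no cycle. Running total: 1
Add edge (3,4) w=1 -- no cycle. Running total: 2
Add edge (4,5) w=1 -- no cycle. Running total: 3
Add edge (1,4) w=2 -- no cycle. Running total: 5
Add edge (3,6) w=2 -- no cycle. Running total: 7

MST edges: (2,5,w=1), (3,4,w=1), (4,5,w=1), (1,4,w=2), (3,6,w=2)
Total MST weight: 1 + 1 + 1 + 2 + 2 = 7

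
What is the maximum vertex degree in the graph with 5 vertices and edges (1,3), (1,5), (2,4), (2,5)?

Step 1: Count edges incident to each vertex:
  deg(1) = 2 (neighbors: 3, 5)
  deg(2) = 2 (neighbors: 4, 5)
  deg(3) = 1 (neighbors: 1)
  deg(4) = 1 (neighbors: 2)
  deg(5) = 2 (neighbors: 1, 2)

Step 2: Find maximum:
  max(2, 2, 1, 1, 2) = 2 (vertex 1)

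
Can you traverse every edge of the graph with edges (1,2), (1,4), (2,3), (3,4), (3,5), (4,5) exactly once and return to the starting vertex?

Step 1: Find the degree of each vertex:
  deg(1) = 2
  deg(2) = 2
  deg(3) = 3
  deg(4) = 3
  deg(5) = 2

Step 2: Count vertices with odd degree:
  Odd-degree vertices: 3, 4 (2 total)

Step 3: Apply Euler's theorem:
  - Eulerian circuit exists iff graph is connected and all vertices have even degree
  - Eulerian path exists iff graph is connected and has 0 or 2 odd-degree vertices

Graph is connected with exactly 2 odd-degree vertices (3, 4).
Eulerian path exists (starting and ending at the odd-degree vertices), but no Eulerian circuit.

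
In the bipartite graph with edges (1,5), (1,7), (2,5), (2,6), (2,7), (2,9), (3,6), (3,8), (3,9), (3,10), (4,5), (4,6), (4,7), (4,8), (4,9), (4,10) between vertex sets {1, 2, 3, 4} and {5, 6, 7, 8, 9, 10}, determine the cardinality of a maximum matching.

Step 1: List the neighbors of each left vertex:
  1: 5, 7
  2: 5, 6, 7, 9
  3: 6, 8, 9, 10
  4: 5, 6, 7, 8, 9, 10

Step 2: Greedily match left vertices, then look for augmenting paths:
  Match 1 -- 5
  Match 2 -- 6
  Match 3 -- 8
  Match 4 -- 7
  No augmenting path remains.

Step 3: Verify this is maximum:
  Matching size 4 = min(|L|, |R|) = min(4, 6), which is an upper bound, so this matching is maximum.

Maximum matching: {(1,5), (2,6), (3,8), (4,7)}
Size: 4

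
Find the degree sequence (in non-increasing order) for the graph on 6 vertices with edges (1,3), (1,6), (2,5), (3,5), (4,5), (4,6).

Step 1: Count edges incident to each vertex:
  deg(1) = 2 (neighbors: 3, 6)
  deg(2) = 1 (neighbors: 5)
  deg(3) = 2 (neighbors: 1, 5)
  deg(4) = 2 (neighbors: 5, 6)
  deg(5) = 3 (neighbors: 2, 3, 4)
  deg(6) = 2 (neighbors: 1, 4)

Step 2: Sort degrees in non-increasing order:
  Degrees: [2, 1, 2, 2, 3, 2] -> sorted: [3, 2, 2, 2, 2, 1]

Degree sequence: [3, 2, 2, 2, 2, 1]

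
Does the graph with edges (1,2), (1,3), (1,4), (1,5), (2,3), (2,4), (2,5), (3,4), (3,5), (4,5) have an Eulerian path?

Step 1: Find the degree of each vertex:
  deg(1) = 4
  deg(2) = 4
  deg(3) = 4
  deg(4) = 4
  deg(5) = 4

Step 2: Count vertices with odd degree:
  All vertices have even degree (0 odd-degree vertices)

Step 3: Apply Euler's theorem:
  - Eulerian circuit exists iff graph is connected and all vertices have even degree
  - Eulerian path exists iff graph is connected and has 0 or 2 odd-degree vertices

Graph is connected with 0 odd-degree vertices.
Both Eulerian circuit and Eulerian path exist.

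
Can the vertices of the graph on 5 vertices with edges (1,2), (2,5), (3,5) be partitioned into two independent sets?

Step 1: Attempt 2-coloring using BFS:
  Start at vertex 1, assign color 0
  Color vertex 2 with color 1 (neighbor of 1)
  Color vertex 5 with color 0 (neighbor of 2)
  Color vertex 3 with color 1 (neighbor of 5)
  Start new component at vertex 4, assign color 0

Step 2: 2-coloring succeeded. No conflicts found.
  Set A (color 0): {1, 4, 5}
  Set B (color 1): {2, 3}

The graph is bipartite with partition {1, 4, 5}, {2, 3}.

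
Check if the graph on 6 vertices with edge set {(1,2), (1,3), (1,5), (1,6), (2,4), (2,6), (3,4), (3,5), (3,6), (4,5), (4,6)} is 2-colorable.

Step 1: Attempt 2-coloring using BFS:
  Start at vertex 1, assign color 0
  Color vertex 2 with color 1 (neighbor of 1)
  Color vertex 3 with color 1 (neighbor of 1)
  Color vertex 5 with color 1 (neighbor of 1)
  Color vertex 6 with color 1 (neighbor of 1)
  Color vertex 4 with color 0 (neighbor of 2)

Step 2: Conflict found! Vertices 2 and 6 are adjacent but have the same color.
This means the graph contains an odd cycle.

The graph is NOT bipartite.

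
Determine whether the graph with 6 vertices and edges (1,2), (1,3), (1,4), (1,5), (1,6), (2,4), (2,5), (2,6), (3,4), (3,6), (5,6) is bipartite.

Step 1: Attempt 2-coloring using BFS:
  Start at vertex 1, assign color 0
  Color vertex 2 with color 1 (neighbor of 1)
  Color vertex 3 with color 1 (neighbor of 1)
  Color vertex 4 with color 1 (neighbor of 1)
  Color vertex 5 with color 1 (neighbor of 1)
  Color vertex 6 with color 1 (neighbor of 1)

Step 2: Conflict found! Vertices 2 and 4 are adjacent but have the same color.
This means the graph contains an odd cycle.

The graph is NOT bipartite.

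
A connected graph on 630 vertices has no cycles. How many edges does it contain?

A tree on n vertices always has exactly n - 1 edges.
For n = 630: edges = 630 - 1 = 629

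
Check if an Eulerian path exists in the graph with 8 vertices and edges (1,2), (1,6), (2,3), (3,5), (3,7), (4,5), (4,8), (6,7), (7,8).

Step 1: Find the degree of each vertex:
  deg(1) = 2
  deg(2) = 2
  deg(3) = 3
  deg(4) = 2
  deg(5) = 2
  deg(6) = 2
  deg(7) = 3
  deg(8) = 2

Step 2: Count vertices with odd degree:
  Odd-degree vertices: 3, 7 (2 total)

Step 3: Apply Euler's theorem:
  - Eulerian circuit exists iff graph is connected and all vertices have even degree
  - Eulerian path exists iff graph is connected and has 0 or 2 odd-degree vertices

Graph is connected with exactly 2 odd-degree vertices (3, 7).
Eulerian path exists (starting and ending at the odd-degree vertices), but no Eulerian circuit.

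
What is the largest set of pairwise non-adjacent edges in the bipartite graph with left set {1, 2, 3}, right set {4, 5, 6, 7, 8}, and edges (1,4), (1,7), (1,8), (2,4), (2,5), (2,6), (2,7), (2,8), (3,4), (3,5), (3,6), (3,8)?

Step 1: List the neighbors of each left vertex:
  1: 4, 7, 8
  2: 4, 5, 6, 7, 8
  3: 4, 5, 6, 8

Step 2: Greedily match left vertices, then look for augmenting paths:
  Match 1 -- 4
  Match 2 -- 5
  Match 3 -- 6
  No augmenting path remains.

Step 3: Verify this is maximum:
  Matching size 3 = min(|L|, |R|) = min(3, 5), which is an upper bound, so this matching is maximum.

Maximum matching: {(1,4), (2,5), (3,6)}
Size: 3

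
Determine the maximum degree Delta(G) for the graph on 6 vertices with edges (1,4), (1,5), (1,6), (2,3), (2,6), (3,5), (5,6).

Step 1: Count edges incident to each vertex:
  deg(1) = 3 (neighbors: 4, 5, 6)
  deg(2) = 2 (neighbors: 3, 6)
  deg(3) = 2 (neighbors: 2, 5)
  deg(4) = 1 (neighbors: 1)
  deg(5) = 3 (neighbors: 1, 3, 6)
  deg(6) = 3 (neighbors: 1, 2, 5)

Step 2: Find maximum:
  max(3, 2, 2, 1, 3, 3) = 3 (vertex 1)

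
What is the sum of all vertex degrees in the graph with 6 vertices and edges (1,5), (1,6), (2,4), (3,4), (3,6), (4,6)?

Step 1: Count edges incident to each vertex:
  deg(1) = 2 (neighbors: 5, 6)
  deg(2) = 1 (neighbors: 4)
  deg(3) = 2 (neighbors: 4, 6)
  deg(4) = 3 (neighbors: 2, 3, 6)
  deg(5) = 1 (neighbors: 1)
  deg(6) = 3 (neighbors: 1, 3, 4)

Step 2: Sum all degrees:
  2 + 1 + 2 + 3 + 1 + 3 = 12

Verification: sum of degrees = 2 * |E| = 2 * 6 = 12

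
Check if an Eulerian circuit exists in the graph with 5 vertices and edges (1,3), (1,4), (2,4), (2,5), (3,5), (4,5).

Step 1: Find the degree of each vertex:
  deg(1) = 2
  deg(2) = 2
  deg(3) = 2
  deg(4) = 3
  deg(5) = 3

Step 2: Count vertices with odd degree:
  Odd-degree vertices: 4, 5 (2 total)

Step 3: Apply Euler's theorem:
  - Eulerian circuit exists iff graph is connected and all vertices have even degree
  - Eulerian path exists iff graph is connected and has 0 or 2 odd-degree vertices

Graph is connected with exactly 2 odd-degree vertices (4, 5).
Eulerian path exists (starting and ending at the odd-degree vertices), but no Eulerian circuit.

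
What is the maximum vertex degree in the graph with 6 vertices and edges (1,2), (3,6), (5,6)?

Step 1: Count edges incident to each vertex:
  deg(1) = 1 (neighbors: 2)
  deg(2) = 1 (neighbors: 1)
  deg(3) = 1 (neighbors: 6)
  deg(4) = 0 (neighbors: none)
  deg(5) = 1 (neighbors: 6)
  deg(6) = 2 (neighbors: 3, 5)

Step 2: Find maximum:
  max(1, 1, 1, 0, 1, 2) = 2 (vertex 6)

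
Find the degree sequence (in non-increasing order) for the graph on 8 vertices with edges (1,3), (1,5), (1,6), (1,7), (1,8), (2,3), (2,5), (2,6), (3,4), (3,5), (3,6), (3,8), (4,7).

Step 1: Count edges incident to each vertex:
  deg(1) = 5 (neighbors: 3, 5, 6, 7, 8)
  deg(2) = 3 (neighbors: 3, 5, 6)
  deg(3) = 6 (neighbors: 1, 2, 4, 5, 6, 8)
  deg(4) = 2 (neighbors: 3, 7)
  deg(5) = 3 (neighbors: 1, 2, 3)
  deg(6) = 3 (neighbors: 1, 2, 3)
  deg(7) = 2 (neighbors: 1, 4)
  deg(8) = 2 (neighbors: 1, 3)

Step 2: Sort degrees in non-increasing order:
  Degrees: [5, 3, 6, 2, 3, 3, 2, 2] -> sorted: [6, 5, 3, 3, 3, 2, 2, 2]

Degree sequence: [6, 5, 3, 3, 3, 2, 2, 2]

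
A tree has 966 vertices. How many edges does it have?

A tree on n vertices always has exactly n - 1 edges.
For n = 966: edges = 966 - 1 = 965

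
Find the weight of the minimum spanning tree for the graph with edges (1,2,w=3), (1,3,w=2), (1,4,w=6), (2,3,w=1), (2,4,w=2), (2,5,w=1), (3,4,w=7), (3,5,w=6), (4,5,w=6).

Apply Kruskal's algorithm (sort edges by weight, add if no cycle):

Sorted edges by weight:
  (2,5) w=1
  (2,3) w=1
  (1,3) w=2
  (2,4) w=2
  (1,2) w=3
  (1,4) w=6
  (3,5) w=6
  (4,5) w=6
  (3,4) w=7

Add edge (2,5) w=1 -- no cycle. Running total: 1
Add edge (2,3) w=1 -- no cycle. Running total: 2
Add edge (1,3) w=2 -- no cycle. Running total: 4
Add edge (2,4) w=2 -- no cycle. Running total: 6

MST edges: (2,5,w=1), (2,3,w=1), (1,3,w=2), (2,4,w=2)
Total MST weight: 1 + 1 + 2 + 2 = 6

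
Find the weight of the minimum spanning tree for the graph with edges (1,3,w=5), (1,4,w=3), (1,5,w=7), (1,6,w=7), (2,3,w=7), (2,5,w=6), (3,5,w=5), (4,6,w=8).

Apply Kruskal's algorithm (sort edges by weight, add if no cycle):

Sorted edges by weight:
  (1,4) w=3
  (1,3) w=5
  (3,5) w=5
  (2,5) w=6
  (1,5) w=7
  (1,6) w=7
  (2,3) w=7
  (4,6) w=8

Add edge (1,4) w=3 -- no cycle. Running total: 3
Add edge (1,3) w=5 -- no cycle. Running total: 8
Add edge (3,5) w=5 -- no cycle. Running total: 13
Add edge (2,5) w=6 -- no cycle. Running total: 19
Skip edge (1,5) w=7 -- would create cycle
Add edge (1,6) w=7 -- no cycle. Running total: 26

MST edges: (1,4,w=3), (1,3,w=5), (3,5,w=5), (2,5,w=6), (1,6,w=7)
Total MST weight: 3 + 5 + 5 + 6 + 7 = 26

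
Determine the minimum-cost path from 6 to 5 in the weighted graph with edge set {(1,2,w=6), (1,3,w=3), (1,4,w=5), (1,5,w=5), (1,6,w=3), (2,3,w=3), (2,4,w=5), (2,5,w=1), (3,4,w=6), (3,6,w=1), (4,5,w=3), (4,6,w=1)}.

Step 1: Build adjacency list with weights:
  1: 2(w=6), 3(w=3), 4(w=5), 5(w=5), 6(w=3)
  2: 1(w=6), 3(w=3), 4(w=5), 5(w=1)
  3: 1(w=3), 2(w=3), 4(w=6), 6(w=1)
  4: 1(w=5), 2(w=5), 3(w=6), 5(w=3), 6(w=1)
  5: 1(w=5), 2(w=1), 4(w=3)
  6: 1(w=3), 3(w=1), 4(w=1)

Step 2: Apply Dijkstra's algorithm from vertex 6:
  Visit vertex 6 (distance=0)
    Update dist[1] = 3
    Update dist[3] = 1
    Update dist[4] = 1
  Visit vertex 3 (distance=1)
    Update dist[2] = 4
  Visit vertex 4 (distance=1)
    Update dist[5] = 4
  Visit vertex 1 (distance=3)
  Visit vertex 2 (distance=4)
  Visit vertex 5 (distance=4)

Step 3: Shortest path: 6 -> 4 -> 5
Total weight: 1 + 3 = 4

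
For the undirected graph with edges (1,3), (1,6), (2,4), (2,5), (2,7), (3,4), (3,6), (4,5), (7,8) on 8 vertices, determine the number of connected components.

Step 1: Build adjacency list from edges:
  1: 3, 6
  2: 4, 5, 7
  3: 1, 4, 6
  4: 2, 3, 5
  5: 2, 4
  6: 1, 3
  7: 2, 8
  8: 7

Step 2: Run BFS/DFS from vertex 1:
  Visited: {1, 3, 6, 4, 2, 5, 7, 8}
  Reached 8 of 8 vertices

Step 3: All 8 vertices reached from vertex 1, so the graph is connected.
Number of connected components: 1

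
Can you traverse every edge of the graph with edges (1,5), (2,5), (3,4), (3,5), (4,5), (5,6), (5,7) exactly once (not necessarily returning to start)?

Step 1: Find the degree of each vertex:
  deg(1) = 1
  deg(2) = 1
  deg(3) = 2
  deg(4) = 2
  deg(5) = 6
  deg(6) = 1
  deg(7) = 1

Step 2: Count vertices with odd degree:
  Odd-degree vertices: 1, 2, 6, 7 (4 total)

Step 3: Apply Euler's theorem:
  - Eulerian circuit exists iff graph is connected and all vertices have even degree
  - Eulerian path exists iff graph is connected and has 0 or 2 odd-degree vertices

Graph has 4 odd-degree vertices (need 0 or 2).
Neither Eulerian path nor Eulerian circuit exists.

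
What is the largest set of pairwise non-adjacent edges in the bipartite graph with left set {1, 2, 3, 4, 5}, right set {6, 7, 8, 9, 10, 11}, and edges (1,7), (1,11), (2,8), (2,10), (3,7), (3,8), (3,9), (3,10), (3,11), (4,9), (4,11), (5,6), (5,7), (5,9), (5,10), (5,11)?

Step 1: List the neighbors of each left vertex:
  1: 7, 11
  2: 8, 10
  3: 7, 8, 9, 10, 11
  4: 9, 11
  5: 6, 7, 9, 10, 11

Step 2: Greedily match left vertices, then look for augmenting paths:
  Match 1 -- 7
  Match 2 -- 8
  Match 3 -- 9
  Match 4 -- 11
  Match 5 -- 6
  No augmenting path remains.

Step 3: Verify this is maximum:
  Matching size 5 = min(|L|, |R|) = min(5, 6), which is an upper bound, so this matching is maximum.

Maximum matching: {(1,7), (2,8), (3,9), (4,11), (5,6)}
Size: 5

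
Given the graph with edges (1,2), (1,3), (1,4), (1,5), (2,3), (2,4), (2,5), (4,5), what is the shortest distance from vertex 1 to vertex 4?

Step 1: Build adjacency list:
  1: 2, 3, 4, 5
  2: 1, 3, 4, 5
  3: 1, 2
  4: 1, 2, 5
  5: 1, 2, 4

Step 2: BFS from vertex 1 to find shortest path to 4:
  vertex 2 reached at distance 1
  vertex 3 reached at distance 1
  vertex 4 reached at distance 1

Step 3: Shortest path: 1 -> 4
Path length: 1 edge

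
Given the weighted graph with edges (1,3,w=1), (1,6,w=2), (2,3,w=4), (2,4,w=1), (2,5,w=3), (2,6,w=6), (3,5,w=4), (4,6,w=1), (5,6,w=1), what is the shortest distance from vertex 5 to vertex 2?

Step 1: Build adjacency list with weights:
  1: 3(w=1), 6(w=2)
  2: 3(w=4), 4(w=1), 5(w=3), 6(w=6)
  3: 1(w=1), 2(w=4), 5(w=4)
  4: 2(w=1), 6(w=1)
  5: 2(w=3), 3(w=4), 6(w=1)
  6: 1(w=2), 2(w=6), 4(w=1), 5(w=1)

Step 2: Apply Dijkstra's algorithm from vertex 5:
  Visit vertex 5 (distance=0)
    Update dist[2] = 3
    Update dist[3] = 4
    Update dist[6] = 1
  Visit vertex 6 (distance=1)
    Update dist[1] = 3
    Update dist[4] = 2
  Visit vertex 4 (distance=2)
  Visit vertex 1 (distance=3)
  Visit vertex 2 (distance=3)

Step 3: Shortest path: 5 -> 2
Total weight: 3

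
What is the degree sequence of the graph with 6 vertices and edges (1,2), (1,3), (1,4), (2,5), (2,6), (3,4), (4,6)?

Step 1: Count edges incident to each vertex:
  deg(1) = 3 (neighbors: 2, 3, 4)
  deg(2) = 3 (neighbors: 1, 5, 6)
  deg(3) = 2 (neighbors: 1, 4)
  deg(4) = 3 (neighbors: 1, 3, 6)
  deg(5) = 1 (neighbors: 2)
  deg(6) = 2 (neighbors: 2, 4)

Step 2: Sort degrees in non-increasing order:
  Degrees: [3, 3, 2, 3, 1, 2] -> sorted: [3, 3, 3, 2, 2, 1]

Degree sequence: [3, 3, 3, 2, 2, 1]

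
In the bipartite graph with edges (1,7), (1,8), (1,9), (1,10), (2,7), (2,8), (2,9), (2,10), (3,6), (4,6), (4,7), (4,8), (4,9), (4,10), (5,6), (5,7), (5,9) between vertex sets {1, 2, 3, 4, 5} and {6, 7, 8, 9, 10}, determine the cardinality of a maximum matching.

Step 1: List the neighbors of each left vertex:
  1: 7, 8, 9, 10
  2: 7, 8, 9, 10
  3: 6
  4: 6, 7, 8, 9, 10
  5: 6, 7, 9

Step 2: Greedily match left vertices, then look for augmenting paths:
  Match 1 -- 10
  Match 2 -- 8
  Match 3 -- 6
  Match 4 -- 9
  Match 5 -- 7
  No augmenting path remains.

Step 3: Verify this is maximum:
  Matching size 5 = min(|L|, |R|) = min(5, 5), which is an upper bound, so this matching is maximum.

Maximum matching: {(1,10), (2,8), (3,6), (4,9), (5,7)}
Size: 5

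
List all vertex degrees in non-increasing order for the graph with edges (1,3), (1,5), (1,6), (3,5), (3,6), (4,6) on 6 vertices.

Step 1: Count edges incident to each vertex:
  deg(1) = 3 (neighbors: 3, 5, 6)
  deg(2) = 0 (neighbors: none)
  deg(3) = 3 (neighbors: 1, 5, 6)
  deg(4) = 1 (neighbors: 6)
  deg(5) = 2 (neighbors: 1, 3)
  deg(6) = 3 (neighbors: 1, 3, 4)

Step 2: Sort degrees in non-increasing order:
  Degrees: [3, 0, 3, 1, 2, 3] -> sorted: [3, 3, 3, 2, 1, 0]

Degree sequence: [3, 3, 3, 2, 1, 0]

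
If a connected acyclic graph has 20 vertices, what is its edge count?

A tree on n vertices always has exactly n - 1 edges.
For n = 20: edges = 20 - 1 = 19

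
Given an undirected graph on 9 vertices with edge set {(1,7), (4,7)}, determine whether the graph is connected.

Step 1: Build adjacency list from edges:
  1: 7
  2: (none)
  3: (none)
  4: 7
  5: (none)
  6: (none)
  7: 1, 4
  8: (none)
  9: (none)

Step 2: Run BFS/DFS from vertex 1:
  Visited: {1, 7, 4}
  Reached 3 of 9 vertices

Step 3: Only 3 of 9 vertices reached. Graph is disconnected.
Connected components: {1, 4, 7}, {2}, {3}, {5}, {6}, {8}, {9}
Answer: No, the graph is not connected (7 components).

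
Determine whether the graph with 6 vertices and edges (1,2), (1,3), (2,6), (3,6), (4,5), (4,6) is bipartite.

Step 1: Attempt 2-coloring using BFS:
  Start at vertex 1, assign color 0
  Color vertex 2 with color 1 (neighbor of 1)
  Color vertex 3 with color 1 (neighbor of 1)
  Color vertex 6 with color 0 (neighbor of 2)
  Color vertex 4 with color 1 (neighbor of 6)
  Color vertex 5 with color 0 (neighbor of 4)

Step 2: 2-coloring succeeded. No conflicts found.
  Set A (color 0): {1, 5, 6}
  Set B (color 1): {2, 3, 4}

The graph is bipartite with partition {1, 5, 6}, {2, 3, 4}.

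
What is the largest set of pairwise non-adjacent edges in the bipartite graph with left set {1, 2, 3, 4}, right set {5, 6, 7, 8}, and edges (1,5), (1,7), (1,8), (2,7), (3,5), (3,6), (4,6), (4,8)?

Step 1: List the neighbors of each left vertex:
  1: 5, 7, 8
  2: 7
  3: 5, 6
  4: 6, 8

Step 2: Greedily match left vertices, then look for augmenting paths:
  Match 1 -- 5
  Match 2 -- 7
  Match 3 -- 6
  Match 4 -- 8
  No augmenting path remains.

Step 3: Verify this is maximum:
  Matching size 4 = min(|L|, |R|) = min(4, 4), which is an upper bound, so this matching is maximum.

Maximum matching: {(1,5), (2,7), (3,6), (4,8)}
Size: 4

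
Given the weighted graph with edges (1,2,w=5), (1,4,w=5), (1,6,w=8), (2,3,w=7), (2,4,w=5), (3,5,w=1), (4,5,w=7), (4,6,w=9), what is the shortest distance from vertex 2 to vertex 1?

Step 1: Build adjacency list with weights:
  1: 2(w=5), 4(w=5), 6(w=8)
  2: 1(w=5), 3(w=7), 4(w=5)
  3: 2(w=7), 5(w=1)
  4: 1(w=5), 2(w=5), 5(w=7), 6(w=9)
  5: 3(w=1), 4(w=7)
  6: 1(w=8), 4(w=9)

Step 2: Apply Dijkstra's algorithm from vertex 2:
  Visit vertex 2 (distance=0)
    Update dist[1] = 5
    Update dist[3] = 7
    Update dist[4] = 5
  Visit vertex 1 (distance=5)
    Update dist[6] = 13

Step 3: Shortest path: 2 -> 1
Total weight: 5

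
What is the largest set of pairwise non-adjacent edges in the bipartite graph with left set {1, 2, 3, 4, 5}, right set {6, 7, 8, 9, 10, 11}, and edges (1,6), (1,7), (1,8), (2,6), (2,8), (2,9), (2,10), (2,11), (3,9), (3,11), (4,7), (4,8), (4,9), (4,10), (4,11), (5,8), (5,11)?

Step 1: List the neighbors of each left vertex:
  1: 6, 7, 8
  2: 6, 8, 9, 10, 11
  3: 9, 11
  4: 7, 8, 9, 10, 11
  5: 8, 11

Step 2: Greedily match left vertices, then look for augmenting paths:
  Match 1 -- 6
  Match 2 -- 8
  Match 3 -- 9
  Match 4 -- 7
  Match 5 -- 11
  No augmenting path remains.

Step 3: Verify this is maximum:
  Matching size 5 = min(|L|, |R|) = min(5, 6), which is an upper bound, so this matching is maximum.

Maximum matching: {(1,6), (2,8), (3,9), (4,7), (5,11)}
Size: 5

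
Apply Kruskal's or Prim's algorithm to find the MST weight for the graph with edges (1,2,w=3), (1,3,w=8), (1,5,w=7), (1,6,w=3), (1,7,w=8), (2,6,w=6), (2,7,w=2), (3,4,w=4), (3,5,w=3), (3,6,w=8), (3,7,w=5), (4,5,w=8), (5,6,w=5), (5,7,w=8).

Apply Kruskal's algorithm (sort edges by weight, add if no cycle):

Sorted edges by weight:
  (2,7) w=2
  (1,2) w=3
  (1,6) w=3
  (3,5) w=3
  (3,4) w=4
  (3,7) w=5
  (5,6) w=5
  (2,6) w=6
  (1,5) w=7
  (1,3) w=8
  (1,7) w=8
  (3,6) w=8
  (4,5) w=8
  (5,7) w=8

Add edge (2,7) w=2 -- no cycle. Running total: 2
Add edge (1,2) w=3 -- no cycle. Running total: 5
Add edge (1,6) w=3 -- no cycle. Running total: 8
Add edge (3,5) w=3 -- no cycle. Running total: 11
Add edge (3,4) w=4 -- no cycle. Running total: 15
Add edge (3,7) w=5 -- no cycle. Running total: 20

MST edges: (2,7,w=2), (1,2,w=3), (1,6,w=3), (3,5,w=3), (3,4,w=4), (3,7,w=5)
Total MST weight: 2 + 3 + 3 + 3 + 4 + 5 = 20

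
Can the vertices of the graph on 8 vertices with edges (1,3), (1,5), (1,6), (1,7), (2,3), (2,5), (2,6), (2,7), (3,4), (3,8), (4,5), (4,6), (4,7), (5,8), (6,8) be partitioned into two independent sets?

Step 1: Attempt 2-coloring using BFS:
  Start at vertex 1, assign color 0
  Color vertex 3 with color 1 (neighbor of 1)
  Color vertex 5 with color 1 (neighbor of 1)
  Color vertex 6 with color 1 (neighbor of 1)
  Color vertex 7 with color 1 (neighbor of 1)
  Color vertex 2 with color 0 (neighbor of 3)
  Color vertex 4 with color 0 (neighbor of 3)
  Color vertex 8 with color 0 (neighbor of 3)

Step 2: 2-coloring succeeded. No conflicts found.
  Set A (color 0): {1, 2, 4, 8}
  Set B (color 1): {3, 5, 6, 7}

The graph is bipartite with partition {1, 2, 4, 8}, {3, 5, 6, 7}.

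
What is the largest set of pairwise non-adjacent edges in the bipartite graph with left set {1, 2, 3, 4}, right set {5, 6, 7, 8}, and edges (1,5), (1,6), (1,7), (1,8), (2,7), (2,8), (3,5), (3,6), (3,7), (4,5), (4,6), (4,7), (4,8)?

Step 1: List the neighbors of each left vertex:
  1: 5, 6, 7, 8
  2: 7, 8
  3: 5, 6, 7
  4: 5, 6, 7, 8

Step 2: Greedily match left vertices, then look for augmenting paths:
  Match 1 -- 5
  Match 2 -- 7
  Match 3 -- 6
  Match 4 -- 8
  No augmenting path remains.

Step 3: Verify this is maximum:
  Matching size 4 = min(|L|, |R|) = min(4, 4), which is an upper bound, so this matching is maximum.

Maximum matching: {(1,5), (2,7), (3,6), (4,8)}
Size: 4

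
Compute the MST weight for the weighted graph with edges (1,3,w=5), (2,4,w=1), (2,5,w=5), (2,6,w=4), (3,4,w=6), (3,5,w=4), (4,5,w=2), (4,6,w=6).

Apply Kruskal's algorithm (sort edges by weight, add if no cycle):

Sorted edges by weight:
  (2,4) w=1
  (4,5) w=2
  (2,6) w=4
  (3,5) w=4
  (1,3) w=5
  (2,5) w=5
  (3,4) w=6
  (4,6) w=6

Add edge (2,4) w=1 -- no cycle. Running total: 1
Add edge (4,5) w=2 -- no cycle. Running total: 3
Add edge (2,6) w=4 -- no cycle. Running total: 7
Add edge (3,5) w=4 -- no cycle. Running total: 11
Add edge (1,3) w=5 -- no cycle. Running total: 16

MST edges: (2,4,w=1), (4,5,w=2), (2,6,w=4), (3,5,w=4), (1,3,w=5)
Total MST weight: 1 + 2 + 4 + 4 + 5 = 16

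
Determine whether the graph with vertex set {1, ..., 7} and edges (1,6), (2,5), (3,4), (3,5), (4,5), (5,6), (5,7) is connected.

Step 1: Build adjacency list from edges:
  1: 6
  2: 5
  3: 4, 5
  4: 3, 5
  5: 2, 3, 4, 6, 7
  6: 1, 5
  7: 5

Step 2: Run BFS/DFS from vertex 1:
  Visited: {1, 6, 5, 2, 3, 4, 7}
  Reached 7 of 7 vertices

Step 3: All 7 vertices reached from vertex 1, so the graph is connected.
Answer: Yes, the graph is connected.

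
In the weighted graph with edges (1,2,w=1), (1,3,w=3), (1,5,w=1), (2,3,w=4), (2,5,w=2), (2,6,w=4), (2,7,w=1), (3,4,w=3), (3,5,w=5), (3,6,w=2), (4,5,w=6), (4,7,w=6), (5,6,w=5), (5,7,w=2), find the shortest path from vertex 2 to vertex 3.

Step 1: Build adjacency list with weights:
  1: 2(w=1), 3(w=3), 5(w=1)
  2: 1(w=1), 3(w=4), 5(w=2), 6(w=4), 7(w=1)
  3: 1(w=3), 2(w=4), 4(w=3), 5(w=5), 6(w=2)
  4: 3(w=3), 5(w=6), 7(w=6)
  5: 1(w=1), 2(w=2), 3(w=5), 4(w=6), 6(w=5), 7(w=2)
  6: 2(w=4), 3(w=2), 5(w=5)
  7: 2(w=1), 4(w=6), 5(w=2)

Step 2: Apply Dijkstra's algorithm from vertex 2:
  Visit vertex 2 (distance=0)
    Update dist[1] = 1
    Update dist[3] = 4
    Update dist[5] = 2
    Update dist[6] = 4
    Update dist[7] = 1
  Visit vertex 1 (distance=1)
  Visit vertex 7 (distance=1)
    Update dist[4] = 7
  Visit vertex 5 (distance=2)
  Visit vertex 3 (distance=4)

Step 3: Shortest path: 2 -> 3
Total weight: 4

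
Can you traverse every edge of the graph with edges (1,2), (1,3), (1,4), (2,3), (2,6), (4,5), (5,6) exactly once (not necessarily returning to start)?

Step 1: Find the degree of each vertex:
  deg(1) = 3
  deg(2) = 3
  deg(3) = 2
  deg(4) = 2
  deg(5) = 2
  deg(6) = 2

Step 2: Count vertices with odd degree:
  Odd-degree vertices: 1, 2 (2 total)

Step 3: Apply Euler's theorem:
  - Eulerian circuit exists iff graph is connected and all vertices have even degree
  - Eulerian path exists iff graph is connected and has 0 or 2 odd-degree vertices

Graph is connected with exactly 2 odd-degree vertices (1, 2).
Eulerian path exists (starting and ending at the odd-degree vertices), but no Eulerian circuit.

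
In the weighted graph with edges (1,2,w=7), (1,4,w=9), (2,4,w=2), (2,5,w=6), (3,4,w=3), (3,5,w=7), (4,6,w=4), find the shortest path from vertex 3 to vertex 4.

Step 1: Build adjacency list with weights:
  1: 2(w=7), 4(w=9)
  2: 1(w=7), 4(w=2), 5(w=6)
  3: 4(w=3), 5(w=7)
  4: 1(w=9), 2(w=2), 3(w=3), 6(w=4)
  5: 2(w=6), 3(w=7)
  6: 4(w=4)

Step 2: Apply Dijkstra's algorithm from vertex 3:
  Visit vertex 3 (distance=0)
    Update dist[4] = 3
    Update dist[5] = 7
  Visit vertex 4 (distance=3)
    Update dist[1] = 12
    Update dist[2] = 5
    Update dist[6] = 7

Step 3: Shortest path: 3 -> 4
Total weight: 3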